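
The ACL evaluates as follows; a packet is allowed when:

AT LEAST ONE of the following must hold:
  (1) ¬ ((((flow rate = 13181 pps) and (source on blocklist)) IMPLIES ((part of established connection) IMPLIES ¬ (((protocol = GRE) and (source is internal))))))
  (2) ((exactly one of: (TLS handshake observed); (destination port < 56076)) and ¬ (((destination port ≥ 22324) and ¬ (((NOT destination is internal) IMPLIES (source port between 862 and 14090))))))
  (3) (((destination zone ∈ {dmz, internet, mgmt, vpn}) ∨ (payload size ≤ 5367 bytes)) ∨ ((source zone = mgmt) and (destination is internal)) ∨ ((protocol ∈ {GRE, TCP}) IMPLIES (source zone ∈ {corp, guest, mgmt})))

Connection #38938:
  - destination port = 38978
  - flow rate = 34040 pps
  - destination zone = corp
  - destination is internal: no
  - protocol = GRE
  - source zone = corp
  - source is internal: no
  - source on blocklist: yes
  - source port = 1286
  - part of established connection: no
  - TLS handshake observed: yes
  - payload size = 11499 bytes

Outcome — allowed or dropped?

Allowed

Atomic conditions:
  flow rate = 13181 pps: 34040 == 13181 is false
  source on blocklist: yes → true
  part of established connection: no → false
  protocol = GRE: GRE == GRE is true
  source is internal: no → false
  TLS handshake observed: yes → true
  destination port < 56076: 38978 < 56076 is true
  destination port ≥ 22324: 38978 ≥ 22324 is true
  NOT destination is internal: no → true
  source port between 862 and 14090: 1286 in [862, 14090] is true
  destination zone ∈ {dmz, internet, mgmt, vpn}: corp is not in the set → false
  payload size ≤ 5367 bytes: 11499 ≤ 5367 is false
  source zone = mgmt: corp == mgmt is false
  destination is internal: no → false
  protocol ∈ {GRE, TCP}: GRE is in the set → true
  source zone ∈ {corp, guest, mgmt}: corp is in the set → true
Combine:
[1.1.1] false AND true = false
[1.1.2.2.1] true AND false = false
[1.1.2.2] NOT false = true
[1.1.2] false → true (antecedent false ⇒ implication holds) = true
[1.1] false → true (antecedent false ⇒ implication holds) = true
[1] NOT true = false
[2.1] exactly-one(true, true) = false
[2.2.1.2.1] true → true = true
[2.2.1.2] NOT true = false
[2.2.1] true AND false = false
[2.2] NOT false = true
[2] false AND true = false
[3.1] false OR false = false
[3.2] false AND false = false
[3.3] true → true = true
[3] false OR false OR true = true
[root] false OR false OR true = true
Overall: true → allowed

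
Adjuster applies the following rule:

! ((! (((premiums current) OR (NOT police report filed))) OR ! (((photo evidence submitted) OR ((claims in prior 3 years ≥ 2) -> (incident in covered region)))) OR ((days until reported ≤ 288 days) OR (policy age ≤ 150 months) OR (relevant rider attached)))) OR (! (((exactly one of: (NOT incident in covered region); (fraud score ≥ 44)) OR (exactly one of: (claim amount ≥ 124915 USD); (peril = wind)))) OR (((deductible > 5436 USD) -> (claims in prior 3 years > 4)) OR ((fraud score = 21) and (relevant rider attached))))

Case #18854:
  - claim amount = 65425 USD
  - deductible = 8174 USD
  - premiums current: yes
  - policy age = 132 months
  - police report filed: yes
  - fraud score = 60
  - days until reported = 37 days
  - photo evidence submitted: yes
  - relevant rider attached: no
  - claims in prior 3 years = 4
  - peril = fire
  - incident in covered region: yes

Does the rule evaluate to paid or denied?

Denied

Atomic conditions:
  premiums current: yes → true
  NOT police report filed: yes → false
  photo evidence submitted: yes → true
  claims in prior 3 years ≥ 2: 4 ≥ 2 is true
  incident in covered region: yes → true
  days until reported ≤ 288 days: 37 ≤ 288 is true
  policy age ≤ 150 months: 132 ≤ 150 is true
  relevant rider attached: no → false
  NOT incident in covered region: yes → false
  fraud score ≥ 44: 60 ≥ 44 is true
  claim amount ≥ 124915 USD: 65425 ≥ 124915 is false
  peril = wind: fire == wind is false
  deductible > 5436 USD: 8174 > 5436 is true
  claims in prior 3 years > 4: 4 > 4 is false
  fraud score = 21: 60 == 21 is false
Combine:
[1.1.1.1] true OR false = true
[1.1.1] NOT true = false
[1.1.2.1.2] true → true = true
[1.1.2.1] true OR true = true
[1.1.2] NOT true = false
[1.1.3] true OR true OR false = true
[1.1] false OR false OR true = true
[1] NOT true = false
[2.1.1.1] exactly-one(false, true) = true
[2.1.1.2] exactly-one(false, false) = false
[2.1.1] true OR false = true
[2.1] NOT true = false
[2.2.1] true → false = false
[2.2.2] false AND false = false
[2.2] false OR false = false
[2] false OR false = false
[root] false OR false = false
Overall: false → denied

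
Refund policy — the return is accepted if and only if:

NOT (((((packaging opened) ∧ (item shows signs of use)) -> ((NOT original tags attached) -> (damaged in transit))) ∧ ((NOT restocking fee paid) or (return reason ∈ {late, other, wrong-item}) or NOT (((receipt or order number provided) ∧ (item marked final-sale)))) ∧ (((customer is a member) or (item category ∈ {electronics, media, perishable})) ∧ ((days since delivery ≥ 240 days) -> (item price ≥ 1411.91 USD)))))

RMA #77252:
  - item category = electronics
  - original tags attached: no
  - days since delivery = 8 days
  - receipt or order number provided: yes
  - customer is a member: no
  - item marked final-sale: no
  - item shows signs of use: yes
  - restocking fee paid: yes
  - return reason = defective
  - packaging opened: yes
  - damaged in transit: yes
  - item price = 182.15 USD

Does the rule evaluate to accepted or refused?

Atomic conditions:
  packaging opened: yes → true
  item shows signs of use: yes → true
  NOT original tags attached: no → true
  damaged in transit: yes → true
  NOT restocking fee paid: yes → false
  return reason ∈ {late, other, wrong-item}: defective is not in the set → false
  receipt or order number provided: yes → true
  item marked final-sale: no → false
  customer is a member: no → false
  item category ∈ {electronics, media, perishable}: electronics is in the set → true
  days since delivery ≥ 240 days: 8 ≥ 240 is false
  item price ≥ 1411.91 USD: 182.15 ≥ 1411.91 is false
Combine:
[1.1.1] true AND true = true
[1.1.2] true → true = true
[1.1] true → true = true
[1.2.3.1] true AND false = false
[1.2.3] NOT false = true
[1.2] false OR false OR true = true
[1.3.1] false OR true = true
[1.3.2] false → false (antecedent false ⇒ implication holds) = true
[1.3] true AND true = true
[1] true AND true AND true = true
[root] NOT true = false
Overall: false → refused

Refused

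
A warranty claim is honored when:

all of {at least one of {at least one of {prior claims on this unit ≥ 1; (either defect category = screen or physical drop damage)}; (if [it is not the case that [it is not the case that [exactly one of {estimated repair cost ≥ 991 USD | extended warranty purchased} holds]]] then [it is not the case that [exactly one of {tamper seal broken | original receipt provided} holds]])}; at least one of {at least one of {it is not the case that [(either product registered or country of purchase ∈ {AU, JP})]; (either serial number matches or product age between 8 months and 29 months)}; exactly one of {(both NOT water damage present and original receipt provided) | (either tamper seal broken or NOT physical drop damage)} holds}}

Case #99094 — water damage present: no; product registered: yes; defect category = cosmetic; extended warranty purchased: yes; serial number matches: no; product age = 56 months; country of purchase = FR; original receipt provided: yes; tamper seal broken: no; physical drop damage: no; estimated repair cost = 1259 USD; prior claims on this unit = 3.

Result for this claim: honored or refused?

Atomic conditions:
  prior claims on this unit ≥ 1: 3 ≥ 1 is true
  defect category = screen: cosmetic == screen is false
  physical drop damage: no → false
  estimated repair cost ≥ 991 USD: 1259 ≥ 991 is true
  extended warranty purchased: yes → true
  tamper seal broken: no → false
  original receipt provided: yes → true
  product registered: yes → true
  country of purchase ∈ {AU, JP}: FR is not in the set → false
  serial number matches: no → false
  product age between 8 months and 29 months: 56 in [8, 29] is false
  NOT water damage present: no → true
  NOT physical drop damage: no → true
Combine:
[1.1.2] false OR false = false
[1.1] true OR false = true
[1.2.1.1.1] exactly-one(true, true) = false
[1.2.1.1] NOT false = true
[1.2.1] NOT true = false
[1.2.2.1] exactly-one(false, true) = true
[1.2.2] NOT true = false
[1.2] false → false (antecedent false ⇒ implication holds) = true
[1] true OR true = true
[2.1.1.1] true OR false = true
[2.1.1] NOT true = false
[2.1.2] false OR false = false
[2.1] false OR false = false
[2.2.1] true AND true = true
[2.2.2] false OR true = true
[2.2] exactly-one(true, true) = false
[2] false OR false = false
[root] true AND false = false
Overall: false → refused

Refused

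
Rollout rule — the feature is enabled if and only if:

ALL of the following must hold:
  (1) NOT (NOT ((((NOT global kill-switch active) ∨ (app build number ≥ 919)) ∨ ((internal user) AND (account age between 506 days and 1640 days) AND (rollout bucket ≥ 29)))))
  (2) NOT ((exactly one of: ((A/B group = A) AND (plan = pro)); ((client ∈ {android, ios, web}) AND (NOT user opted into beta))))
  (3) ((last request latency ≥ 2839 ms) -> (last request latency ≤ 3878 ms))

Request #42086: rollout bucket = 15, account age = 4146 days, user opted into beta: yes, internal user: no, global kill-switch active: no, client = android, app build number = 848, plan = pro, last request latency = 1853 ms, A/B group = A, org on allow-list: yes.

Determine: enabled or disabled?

Atomic conditions:
  NOT global kill-switch active: no → true
  app build number ≥ 919: 848 ≥ 919 is false
  internal user: no → false
  account age between 506 days and 1640 days: 4146 in [506, 1640] is false
  rollout bucket ≥ 29: 15 ≥ 29 is false
  A/B group = A: A == A is true
  plan = pro: pro == pro is true
  client ∈ {android, ios, web}: android is in the set → true
  NOT user opted into beta: yes → false
  last request latency ≥ 2839 ms: 1853 ≥ 2839 is false
  last request latency ≤ 3878 ms: 1853 ≤ 3878 is true
Combine:
[1.1.1.1] true OR false = true
[1.1.1.2] false AND false AND false = false
[1.1.1] true OR false = true
[1.1] NOT true = false
[1] NOT false = true
[2.1.1] true AND true = true
[2.1.2] true AND false = false
[2.1] exactly-one(true, false) = true
[2] NOT true = false
[3] false → true (antecedent false ⇒ implication holds) = true
[root] true AND false AND true = false
Overall: false → disabled

Disabled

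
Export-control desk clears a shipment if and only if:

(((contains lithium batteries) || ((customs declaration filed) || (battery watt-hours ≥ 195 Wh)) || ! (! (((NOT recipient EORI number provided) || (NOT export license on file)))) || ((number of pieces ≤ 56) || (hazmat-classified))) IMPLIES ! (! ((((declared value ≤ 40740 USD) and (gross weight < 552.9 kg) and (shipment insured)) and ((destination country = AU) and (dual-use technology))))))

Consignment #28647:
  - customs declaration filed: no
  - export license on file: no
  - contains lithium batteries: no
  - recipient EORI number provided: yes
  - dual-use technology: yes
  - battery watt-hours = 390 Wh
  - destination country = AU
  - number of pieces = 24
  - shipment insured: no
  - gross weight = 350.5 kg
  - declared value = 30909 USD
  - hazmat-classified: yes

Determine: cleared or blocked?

Blocked

Atomic conditions:
  contains lithium batteries: no → false
  customs declaration filed: no → false
  battery watt-hours ≥ 195 Wh: 390 ≥ 195 is true
  NOT recipient EORI number provided: yes → false
  NOT export license on file: no → true
  number of pieces ≤ 56: 24 ≤ 56 is true
  hazmat-classified: yes → true
  declared value ≤ 40740 USD: 30909 ≤ 40740 is true
  gross weight < 552.9 kg: 350.5 < 552.9 is true
  shipment insured: no → false
  destination country = AU: AU == AU is true
  dual-use technology: yes → true
Combine:
[1.2] false OR true = true
[1.3.1.1] false OR true = true
[1.3.1] NOT true = false
[1.3] NOT false = true
[1.4] true OR true = true
[1] false OR true OR true OR true = true
[2.1.1.1] true AND true AND false = false
[2.1.1.2] true AND true = true
[2.1.1] false AND true = false
[2.1] NOT false = true
[2] NOT true = false
[root] true → false = false
Overall: false → blocked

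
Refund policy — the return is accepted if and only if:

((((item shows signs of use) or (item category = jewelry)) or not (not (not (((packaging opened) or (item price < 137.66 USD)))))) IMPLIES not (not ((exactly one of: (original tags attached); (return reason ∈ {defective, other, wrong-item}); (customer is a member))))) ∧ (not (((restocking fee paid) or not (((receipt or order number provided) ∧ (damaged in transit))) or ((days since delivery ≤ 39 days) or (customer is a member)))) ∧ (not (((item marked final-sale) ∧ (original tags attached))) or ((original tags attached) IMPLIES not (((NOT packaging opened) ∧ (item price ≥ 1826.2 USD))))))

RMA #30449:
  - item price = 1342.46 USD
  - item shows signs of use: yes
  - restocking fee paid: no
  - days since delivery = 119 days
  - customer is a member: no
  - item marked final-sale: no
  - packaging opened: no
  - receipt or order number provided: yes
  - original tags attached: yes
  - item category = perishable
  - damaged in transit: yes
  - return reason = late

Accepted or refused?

Atomic conditions:
  item shows signs of use: yes → true
  item category = jewelry: perishable == jewelry is false
  packaging opened: no → false
  item price < 137.66 USD: 1342.46 < 137.66 is false
  original tags attached: yes → true
  return reason ∈ {defective, other, wrong-item}: late is not in the set → false
  customer is a member: no → false
  restocking fee paid: no → false
  receipt or order number provided: yes → true
  damaged in transit: yes → true
  days since delivery ≤ 39 days: 119 ≤ 39 is false
  item marked final-sale: no → false
  NOT packaging opened: no → true
  item price ≥ 1826.2 USD: 1342.46 ≥ 1826.2 is false
Combine:
[1.1.1] true OR false = true
[1.1.2.1.1.1] false OR false = false
[1.1.2.1.1] NOT false = true
[1.1.2.1] NOT true = false
[1.1.2] NOT false = true
[1.1] true OR true = true
[1.2.1.1] exactly-one(true, false, false) = true
[1.2.1] NOT true = false
[1.2] NOT false = true
[1] true → true = true
[2.1.1.2.1] true AND true = true
[2.1.1.2] NOT true = false
[2.1.1.3] false OR false = false
[2.1.1] false OR false OR false = false
[2.1] NOT false = true
[2.2.1.1] false AND true = false
[2.2.1] NOT false = true
[2.2.2.2.1] true AND false = false
[2.2.2.2] NOT false = true
[2.2.2] true → true = true
[2.2] true OR true = true
[2] true AND true = true
[root] true AND true = true
Overall: true → accepted

Accepted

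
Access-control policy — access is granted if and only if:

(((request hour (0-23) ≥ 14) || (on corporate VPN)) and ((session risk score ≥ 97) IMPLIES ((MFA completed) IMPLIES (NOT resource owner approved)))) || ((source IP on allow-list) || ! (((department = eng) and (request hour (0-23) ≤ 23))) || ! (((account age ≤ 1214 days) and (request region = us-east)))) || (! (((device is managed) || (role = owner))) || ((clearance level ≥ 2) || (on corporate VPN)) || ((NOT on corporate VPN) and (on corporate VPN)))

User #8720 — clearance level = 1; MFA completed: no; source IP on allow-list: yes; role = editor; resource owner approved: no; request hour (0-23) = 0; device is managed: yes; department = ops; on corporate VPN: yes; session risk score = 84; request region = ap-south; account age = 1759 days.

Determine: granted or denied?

Granted

Atomic conditions:
  request hour (0-23) ≥ 14: 0 ≥ 14 is false
  on corporate VPN: yes → true
  session risk score ≥ 97: 84 ≥ 97 is false
  MFA completed: no → false
  NOT resource owner approved: no → true
  source IP on allow-list: yes → true
  department = eng: ops == eng is false
  request hour (0-23) ≤ 23: 0 ≤ 23 is true
  account age ≤ 1214 days: 1759 ≤ 1214 is false
  request region = us-east: ap-south == us-east is false
  device is managed: yes → true
  role = owner: editor == owner is false
  clearance level ≥ 2: 1 ≥ 2 is false
  NOT on corporate VPN: yes → false
Combine:
[1.1] false OR true = true
[1.2.2] false → true (antecedent false ⇒ implication holds) = true
[1.2] false → true (antecedent false ⇒ implication holds) = true
[1] true AND true = true
[2.2.1] false AND true = false
[2.2] NOT false = true
[2.3.1] false AND false = false
[2.3] NOT false = true
[2] true OR true OR true = true
[3.1.1] true OR false = true
[3.1] NOT true = false
[3.2] false OR true = true
[3.3] false AND true = false
[3] false OR true OR false = true
[root] true OR true OR true = true
Overall: true → granted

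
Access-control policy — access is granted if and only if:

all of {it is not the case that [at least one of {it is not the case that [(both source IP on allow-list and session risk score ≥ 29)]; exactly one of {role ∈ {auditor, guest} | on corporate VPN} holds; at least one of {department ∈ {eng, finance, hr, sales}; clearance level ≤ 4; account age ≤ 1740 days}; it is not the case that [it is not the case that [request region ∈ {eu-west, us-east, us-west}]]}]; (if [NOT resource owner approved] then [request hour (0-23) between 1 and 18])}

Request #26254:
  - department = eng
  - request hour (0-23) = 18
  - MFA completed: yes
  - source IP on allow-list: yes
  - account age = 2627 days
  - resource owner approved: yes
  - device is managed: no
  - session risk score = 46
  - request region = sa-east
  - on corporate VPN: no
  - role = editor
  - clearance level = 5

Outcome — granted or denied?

Atomic conditions:
  source IP on allow-list: yes → true
  session risk score ≥ 29: 46 ≥ 29 is true
  role ∈ {auditor, guest}: editor is not in the set → false
  on corporate VPN: no → false
  department ∈ {eng, finance, hr, sales}: eng is in the set → true
  clearance level ≤ 4: 5 ≤ 4 is false
  account age ≤ 1740 days: 2627 ≤ 1740 is false
  request region ∈ {eu-west, us-east, us-west}: sa-east is not in the set → false
  NOT resource owner approved: yes → false
  request hour (0-23) between 1 and 18: 18 in [1, 18] is true
Combine:
[1.1.1.1] true AND true = true
[1.1.1] NOT true = false
[1.1.2] exactly-one(false, false) = false
[1.1.3] true OR false OR false = true
[1.1.4.1] NOT false = true
[1.1.4] NOT true = false
[1.1] false OR false OR true OR false = true
[1] NOT true = false
[2] false → true (antecedent false ⇒ implication holds) = true
[root] false AND true = false
Overall: false → denied

Denied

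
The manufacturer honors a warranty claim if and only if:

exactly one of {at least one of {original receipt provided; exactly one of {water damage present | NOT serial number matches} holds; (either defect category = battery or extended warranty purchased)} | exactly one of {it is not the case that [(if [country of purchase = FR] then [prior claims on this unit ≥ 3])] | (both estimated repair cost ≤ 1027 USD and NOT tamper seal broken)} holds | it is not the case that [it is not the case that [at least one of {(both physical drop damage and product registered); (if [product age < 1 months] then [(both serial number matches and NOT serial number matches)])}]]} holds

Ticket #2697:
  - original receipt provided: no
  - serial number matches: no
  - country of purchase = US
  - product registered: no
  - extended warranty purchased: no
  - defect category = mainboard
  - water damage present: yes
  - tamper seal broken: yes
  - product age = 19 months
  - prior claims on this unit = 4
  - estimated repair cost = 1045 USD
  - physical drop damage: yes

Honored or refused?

Atomic conditions:
  original receipt provided: no → false
  water damage present: yes → true
  NOT serial number matches: no → true
  defect category = battery: mainboard == battery is false
  extended warranty purchased: no → false
  country of purchase = FR: US == FR is false
  prior claims on this unit ≥ 3: 4 ≥ 3 is true
  estimated repair cost ≤ 1027 USD: 1045 ≤ 1027 is false
  NOT tamper seal broken: yes → false
  physical drop damage: yes → true
  product registered: no → false
  product age < 1 months: 19 < 1 is false
  serial number matches: no → false
Combine:
[1.2] exactly-one(true, true) = false
[1.3] false OR false = false
[1] false OR false OR false = false
[2.1.1] false → true (antecedent false ⇒ implication holds) = true
[2.1] NOT true = false
[2.2] false AND false = false
[2] exactly-one(false, false) = false
[3.1.1.1] true AND false = false
[3.1.1.2.2] false AND true = false
[3.1.1.2] false → false (antecedent false ⇒ implication holds) = true
[3.1.1] false OR true = true
[3.1] NOT true = false
[3] NOT false = true
[root] exactly-one(false, false, true) = true
Overall: true → honored

Honored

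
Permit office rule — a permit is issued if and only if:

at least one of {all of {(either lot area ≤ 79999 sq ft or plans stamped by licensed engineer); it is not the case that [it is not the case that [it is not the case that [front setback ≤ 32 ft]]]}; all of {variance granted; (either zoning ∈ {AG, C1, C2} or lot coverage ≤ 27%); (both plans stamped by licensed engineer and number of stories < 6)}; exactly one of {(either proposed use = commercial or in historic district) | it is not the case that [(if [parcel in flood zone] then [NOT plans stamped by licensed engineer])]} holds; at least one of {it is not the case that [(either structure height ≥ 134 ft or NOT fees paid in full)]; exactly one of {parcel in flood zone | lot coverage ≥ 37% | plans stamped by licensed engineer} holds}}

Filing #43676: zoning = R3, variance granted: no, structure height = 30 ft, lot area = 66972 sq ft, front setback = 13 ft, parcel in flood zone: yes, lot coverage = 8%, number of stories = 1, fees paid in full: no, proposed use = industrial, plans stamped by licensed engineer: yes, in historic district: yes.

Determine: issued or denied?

Denied

Atomic conditions:
  lot area ≤ 79999 sq ft: 66972 ≤ 79999 is true
  plans stamped by licensed engineer: yes → true
  front setback ≤ 32 ft: 13 ≤ 32 is true
  variance granted: no → false
  zoning ∈ {AG, C1, C2}: R3 is not in the set → false
  lot coverage ≤ 27%: 8 ≤ 27 is true
  number of stories < 6: 1 < 6 is true
  proposed use = commercial: industrial == commercial is false
  in historic district: yes → true
  parcel in flood zone: yes → true
  NOT plans stamped by licensed engineer: yes → false
  structure height ≥ 134 ft: 30 ≥ 134 is false
  NOT fees paid in full: no → true
  lot coverage ≥ 37%: 8 ≥ 37 is false
Combine:
[1.1] true OR true = true
[1.2.1.1] NOT true = false
[1.2.1] NOT false = true
[1.2] NOT true = false
[1] true AND false = false
[2.2] false OR true = true
[2.3] true AND true = true
[2] false AND true AND true = false
[3.1] false OR true = true
[3.2.1] true → false = false
[3.2] NOT false = true
[3] exactly-one(true, true) = false
[4.1.1] false OR true = true
[4.1] NOT true = false
[4.2] exactly-one(true, false, true) = false
[4] false OR false = false
[root] false OR false OR false OR false = false
Overall: false → denied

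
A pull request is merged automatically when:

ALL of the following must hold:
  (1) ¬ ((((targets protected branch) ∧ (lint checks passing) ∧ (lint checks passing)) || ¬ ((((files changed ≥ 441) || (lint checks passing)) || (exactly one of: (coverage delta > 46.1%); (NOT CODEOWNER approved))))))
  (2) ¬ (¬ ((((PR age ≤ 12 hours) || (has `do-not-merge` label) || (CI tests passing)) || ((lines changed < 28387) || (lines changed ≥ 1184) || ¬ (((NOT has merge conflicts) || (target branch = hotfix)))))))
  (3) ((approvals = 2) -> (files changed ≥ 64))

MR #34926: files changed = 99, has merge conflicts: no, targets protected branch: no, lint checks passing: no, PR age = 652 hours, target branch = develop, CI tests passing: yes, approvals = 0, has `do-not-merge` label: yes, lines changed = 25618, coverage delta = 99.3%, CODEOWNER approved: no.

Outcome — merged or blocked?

Atomic conditions:
  targets protected branch: no → false
  lint checks passing: no → false
  files changed ≥ 441: 99 ≥ 441 is false
  coverage delta > 46.1%: 99.3 > 46.1 is true
  NOT CODEOWNER approved: no → true
  PR age ≤ 12 hours: 652 ≤ 12 is false
  has `do-not-merge` label: yes → true
  CI tests passing: yes → true
  lines changed < 28387: 25618 < 28387 is true
  lines changed ≥ 1184: 25618 ≥ 1184 is true
  NOT has merge conflicts: no → true
  target branch = hotfix: develop == hotfix is false
  approvals = 2: 0 == 2 is false
  files changed ≥ 64: 99 ≥ 64 is true
Combine:
[1.1.1] false AND false AND false = false
[1.1.2.1.1] false OR false = false
[1.1.2.1.2] exactly-one(true, true) = false
[1.1.2.1] false OR false = false
[1.1.2] NOT false = true
[1.1] false OR true = true
[1] NOT true = false
[2.1.1.1] false OR true OR true = true
[2.1.1.2.3.1] true OR false = true
[2.1.1.2.3] NOT true = false
[2.1.1.2] true OR true OR false = true
[2.1.1] true OR true = true
[2.1] NOT true = false
[2] NOT false = true
[3] false → true (antecedent false ⇒ implication holds) = true
[root] false AND true AND true = false
Overall: false → blocked

Blocked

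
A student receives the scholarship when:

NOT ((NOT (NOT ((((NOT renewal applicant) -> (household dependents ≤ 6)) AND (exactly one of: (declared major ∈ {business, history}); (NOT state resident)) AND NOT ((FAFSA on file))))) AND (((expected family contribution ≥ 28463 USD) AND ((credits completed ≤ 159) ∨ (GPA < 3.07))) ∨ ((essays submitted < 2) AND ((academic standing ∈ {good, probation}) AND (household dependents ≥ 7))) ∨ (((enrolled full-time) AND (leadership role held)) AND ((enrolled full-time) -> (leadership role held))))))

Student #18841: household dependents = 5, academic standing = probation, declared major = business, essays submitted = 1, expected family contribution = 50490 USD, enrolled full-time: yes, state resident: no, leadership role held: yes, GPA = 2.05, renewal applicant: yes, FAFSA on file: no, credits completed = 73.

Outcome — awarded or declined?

Awarded

Atomic conditions:
  NOT renewal applicant: yes → false
  household dependents ≤ 6: 5 ≤ 6 is true
  declared major ∈ {business, history}: business is in the set → true
  NOT state resident: no → true
  FAFSA on file: no → false
  expected family contribution ≥ 28463 USD: 50490 ≥ 28463 is true
  credits completed ≤ 159: 73 ≤ 159 is true
  GPA < 3.07: 2.05 < 3.07 is true
  essays submitted < 2: 1 < 2 is true
  academic standing ∈ {good, probation}: probation is in the set → true
  household dependents ≥ 7: 5 ≥ 7 is false
  enrolled full-time: yes → true
  leadership role held: yes → true
Combine:
[1.1.1.1.1] false → true (antecedent false ⇒ implication holds) = true
[1.1.1.1.2] exactly-one(true, true) = false
[1.1.1.1.3] NOT false = true
[1.1.1.1] true AND false AND true = false
[1.1.1] NOT false = true
[1.1] NOT true = false
[1.2.1.2] true OR true = true
[1.2.1] true AND true = true
[1.2.2.2] true AND false = false
[1.2.2] true AND false = false
[1.2.3.1] true AND true = true
[1.2.3.2] true → true = true
[1.2.3] true AND true = true
[1.2] true OR false OR true = true
[1] false AND true = false
[root] NOT false = true
Overall: true → awarded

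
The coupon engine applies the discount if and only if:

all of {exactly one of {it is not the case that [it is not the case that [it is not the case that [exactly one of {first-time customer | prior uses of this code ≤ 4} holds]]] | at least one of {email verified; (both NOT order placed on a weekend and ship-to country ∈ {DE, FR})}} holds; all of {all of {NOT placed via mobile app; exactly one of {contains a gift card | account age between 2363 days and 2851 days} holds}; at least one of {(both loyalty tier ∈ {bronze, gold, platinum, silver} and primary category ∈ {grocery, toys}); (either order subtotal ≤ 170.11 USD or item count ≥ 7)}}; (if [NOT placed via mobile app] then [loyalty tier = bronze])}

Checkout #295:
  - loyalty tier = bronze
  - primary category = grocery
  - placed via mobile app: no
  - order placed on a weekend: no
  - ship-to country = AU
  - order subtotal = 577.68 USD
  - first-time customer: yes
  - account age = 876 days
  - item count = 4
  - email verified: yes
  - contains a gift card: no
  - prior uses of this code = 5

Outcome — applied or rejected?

Atomic conditions:
  first-time customer: yes → true
  prior uses of this code ≤ 4: 5 ≤ 4 is false
  email verified: yes → true
  NOT order placed on a weekend: no → true
  ship-to country ∈ {DE, FR}: AU is not in the set → false
  NOT placed via mobile app: no → true
  contains a gift card: no → false
  account age between 2363 days and 2851 days: 876 in [2363, 2851] is false
  loyalty tier ∈ {bronze, gold, platinum, silver}: bronze is in the set → true
  primary category ∈ {grocery, toys}: grocery is in the set → true
  order subtotal ≤ 170.11 USD: 577.68 ≤ 170.11 is false
  item count ≥ 7: 4 ≥ 7 is false
  loyalty tier = bronze: bronze == bronze is true
Combine:
[1.1.1.1.1] exactly-one(true, false) = true
[1.1.1.1] NOT true = false
[1.1.1] NOT false = true
[1.1] NOT true = false
[1.2.2] true AND false = false
[1.2] true OR false = true
[1] exactly-one(false, true) = true
[2.1.2] exactly-one(false, false) = false
[2.1] true AND false = false
[2.2.1] true AND true = true
[2.2.2] false OR false = false
[2.2] true OR false = true
[2] false AND true = false
[3] true → true = true
[root] true AND false AND true = false
Overall: false → rejected

Rejected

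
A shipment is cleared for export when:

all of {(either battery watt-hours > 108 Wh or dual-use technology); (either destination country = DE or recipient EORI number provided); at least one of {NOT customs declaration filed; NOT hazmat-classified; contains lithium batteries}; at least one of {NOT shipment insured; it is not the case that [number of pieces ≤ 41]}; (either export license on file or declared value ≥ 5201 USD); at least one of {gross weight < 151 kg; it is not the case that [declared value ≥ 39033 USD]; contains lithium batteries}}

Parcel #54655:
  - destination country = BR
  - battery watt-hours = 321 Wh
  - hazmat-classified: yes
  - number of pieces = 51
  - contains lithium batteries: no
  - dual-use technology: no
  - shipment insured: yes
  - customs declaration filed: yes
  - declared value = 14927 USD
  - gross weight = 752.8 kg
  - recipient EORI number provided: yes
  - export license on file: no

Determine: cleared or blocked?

Atomic conditions:
  battery watt-hours > 108 Wh: 321 > 108 is true
  dual-use technology: no → false
  destination country = DE: BR == DE is false
  recipient EORI number provided: yes → true
  NOT customs declaration filed: yes → false
  NOT hazmat-classified: yes → false
  contains lithium batteries: no → false
  NOT shipment insured: yes → false
  number of pieces ≤ 41: 51 ≤ 41 is false
  export license on file: no → false
  declared value ≥ 5201 USD: 14927 ≥ 5201 is true
  gross weight < 151 kg: 752.8 < 151 is false
  declared value ≥ 39033 USD: 14927 ≥ 39033 is false
Combine:
[1] true OR false = true
[2] false OR true = true
[3] false OR false OR false = false
[4.2] NOT false = true
[4] false OR true = true
[5] false OR true = true
[6.2] NOT false = true
[6] false OR true OR false = true
[root] true AND true AND false AND true AND true AND true = false
Overall: false → blocked

Blocked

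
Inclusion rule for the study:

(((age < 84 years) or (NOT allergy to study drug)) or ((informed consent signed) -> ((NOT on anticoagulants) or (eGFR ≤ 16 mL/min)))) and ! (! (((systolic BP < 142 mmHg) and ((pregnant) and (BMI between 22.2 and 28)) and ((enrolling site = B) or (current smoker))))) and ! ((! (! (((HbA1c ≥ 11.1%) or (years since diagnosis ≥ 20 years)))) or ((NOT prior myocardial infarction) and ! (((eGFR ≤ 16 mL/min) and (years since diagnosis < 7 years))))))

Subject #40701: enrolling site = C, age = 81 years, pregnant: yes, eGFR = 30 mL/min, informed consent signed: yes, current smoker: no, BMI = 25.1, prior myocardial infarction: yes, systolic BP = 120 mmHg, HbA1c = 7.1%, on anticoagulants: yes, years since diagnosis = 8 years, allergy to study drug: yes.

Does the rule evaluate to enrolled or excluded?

Atomic conditions:
  age < 84 years: 81 < 84 is true
  NOT allergy to study drug: yes → false
  informed consent signed: yes → true
  NOT on anticoagulants: yes → false
  eGFR ≤ 16 mL/min: 30 ≤ 16 is false
  systolic BP < 142 mmHg: 120 < 142 is true
  pregnant: yes → true
  BMI between 22.2 and 28: 25.1 in [22.2, 28] is true
  enrolling site = B: C == B is false
  current smoker: no → false
  HbA1c ≥ 11.1%: 7.1 ≥ 11.1 is false
  years since diagnosis ≥ 20 years: 8 ≥ 20 is false
  NOT prior myocardial infarction: yes → false
  years since diagnosis < 7 years: 8 < 7 is false
Combine:
[1.1] true OR false = true
[1.2.2] false OR false = false
[1.2] true → false = false
[1] true OR false = true
[2.1.1.2] true AND true = true
[2.1.1.3] false OR false = false
[2.1.1] true AND true AND false = false
[2.1] NOT false = true
[2] NOT true = false
[3.1.1.1.1] false OR false = false
[3.1.1.1] NOT false = true
[3.1.1] NOT true = false
[3.1.2.2.1] false AND false = false
[3.1.2.2] NOT false = true
[3.1.2] false AND true = false
[3.1] false OR false = false
[3] NOT false = true
[root] true AND false AND true = false
Overall: false → excluded

Excluded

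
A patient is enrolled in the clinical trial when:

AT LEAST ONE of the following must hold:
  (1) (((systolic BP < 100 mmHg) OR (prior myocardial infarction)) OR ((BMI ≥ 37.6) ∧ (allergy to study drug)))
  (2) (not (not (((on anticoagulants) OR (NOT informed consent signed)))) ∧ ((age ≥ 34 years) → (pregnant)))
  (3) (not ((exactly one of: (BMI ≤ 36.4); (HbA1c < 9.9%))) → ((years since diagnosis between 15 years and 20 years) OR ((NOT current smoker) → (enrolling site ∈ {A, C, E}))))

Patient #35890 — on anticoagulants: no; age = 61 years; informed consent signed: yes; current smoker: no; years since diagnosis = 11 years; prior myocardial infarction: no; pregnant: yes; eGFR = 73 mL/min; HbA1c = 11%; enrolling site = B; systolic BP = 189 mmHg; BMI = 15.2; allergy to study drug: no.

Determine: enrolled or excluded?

Enrolled

Atomic conditions:
  systolic BP < 100 mmHg: 189 < 100 is false
  prior myocardial infarction: no → false
  BMI ≥ 37.6: 15.2 ≥ 37.6 is false
  allergy to study drug: no → false
  on anticoagulants: no → false
  NOT informed consent signed: yes → false
  age ≥ 34 years: 61 ≥ 34 is true
  pregnant: yes → true
  BMI ≤ 36.4: 15.2 ≤ 36.4 is true
  HbA1c < 9.9%: 11 < 9.9 is false
  years since diagnosis between 15 years and 20 years: 11 in [15, 20] is false
  NOT current smoker: no → true
  enrolling site ∈ {A, C, E}: B is not in the set → false
Combine:
[1.1] false OR false = false
[1.2] false AND false = false
[1] false OR false = false
[2.1.1.1] false OR false = false
[2.1.1] NOT false = true
[2.1] NOT true = false
[2.2] true → true = true
[2] false AND true = false
[3.1.1] exactly-one(true, false) = true
[3.1] NOT true = false
[3.2.2] true → false = false
[3.2] false OR false = false
[3] false → false (antecedent false ⇒ implication holds) = true
[root] false OR false OR true = true
Overall: true → enrolled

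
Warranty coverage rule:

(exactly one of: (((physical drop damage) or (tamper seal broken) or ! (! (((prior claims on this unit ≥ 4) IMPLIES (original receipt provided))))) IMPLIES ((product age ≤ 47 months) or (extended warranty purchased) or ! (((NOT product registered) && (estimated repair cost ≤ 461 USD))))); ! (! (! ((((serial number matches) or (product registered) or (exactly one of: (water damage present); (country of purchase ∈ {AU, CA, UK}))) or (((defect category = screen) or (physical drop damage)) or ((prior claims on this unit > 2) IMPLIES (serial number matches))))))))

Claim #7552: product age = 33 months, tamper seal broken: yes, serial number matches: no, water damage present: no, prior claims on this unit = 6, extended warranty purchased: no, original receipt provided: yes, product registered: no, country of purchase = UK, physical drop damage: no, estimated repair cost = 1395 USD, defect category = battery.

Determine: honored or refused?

Honored

Atomic conditions:
  physical drop damage: no → false
  tamper seal broken: yes → true
  prior claims on this unit ≥ 4: 6 ≥ 4 is true
  original receipt provided: yes → true
  product age ≤ 47 months: 33 ≤ 47 is true
  extended warranty purchased: no → false
  NOT product registered: no → true
  estimated repair cost ≤ 461 USD: 1395 ≤ 461 is false
  serial number matches: no → false
  product registered: no → false
  water damage present: no → false
  country of purchase ∈ {AU, CA, UK}: UK is in the set → true
  defect category = screen: battery == screen is false
  prior claims on this unit > 2: 6 > 2 is true
Combine:
[1.1.3.1.1] true → true = true
[1.1.3.1] NOT true = false
[1.1.3] NOT false = true
[1.1] false OR true OR true = true
[1.2.3.1] true AND false = false
[1.2.3] NOT false = true
[1.2] true OR false OR true = true
[1] true → true = true
[2.1.1.1.1.3] exactly-one(false, true) = true
[2.1.1.1.1] false OR false OR true = true
[2.1.1.1.2.1] false OR false = false
[2.1.1.1.2.2] true → false = false
[2.1.1.1.2] false OR false = false
[2.1.1.1] true OR false = true
[2.1.1] NOT true = false
[2.1] NOT false = true
[2] NOT true = false
[root] exactly-one(true, false) = true
Overall: true → honored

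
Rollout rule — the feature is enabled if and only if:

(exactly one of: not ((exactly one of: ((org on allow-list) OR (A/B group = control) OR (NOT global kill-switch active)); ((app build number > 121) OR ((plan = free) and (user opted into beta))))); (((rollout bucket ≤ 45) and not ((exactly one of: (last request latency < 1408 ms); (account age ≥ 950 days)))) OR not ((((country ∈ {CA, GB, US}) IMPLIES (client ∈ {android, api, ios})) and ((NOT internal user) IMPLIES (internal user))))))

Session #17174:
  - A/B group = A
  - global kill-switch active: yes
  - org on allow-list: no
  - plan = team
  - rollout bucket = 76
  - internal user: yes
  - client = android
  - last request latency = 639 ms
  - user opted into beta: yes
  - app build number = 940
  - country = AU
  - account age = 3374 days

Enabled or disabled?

Atomic conditions:
  org on allow-list: no → false
  A/B group = control: A == control is false
  NOT global kill-switch active: yes → false
  app build number > 121: 940 > 121 is true
  plan = free: team == free is false
  user opted into beta: yes → true
  rollout bucket ≤ 45: 76 ≤ 45 is false
  last request latency < 1408 ms: 639 < 1408 is true
  account age ≥ 950 days: 3374 ≥ 950 is true
  country ∈ {CA, GB, US}: AU is not in the set → false
  client ∈ {android, api, ios}: android is in the set → true
  NOT internal user: yes → false
  internal user: yes → true
Combine:
[1.1.1] false OR false OR false = false
[1.1.2.2] false AND true = false
[1.1.2] true OR false = true
[1.1] exactly-one(false, true) = true
[1] NOT true = false
[2.1.2.1] exactly-one(true, true) = false
[2.1.2] NOT false = true
[2.1] false AND true = false
[2.2.1.1] false → true (antecedent false ⇒ implication holds) = true
[2.2.1.2] false → true (antecedent false ⇒ implication holds) = true
[2.2.1] true AND true = true
[2.2] NOT true = false
[2] false OR false = false
[root] exactly-one(false, false) = false
Overall: false → disabled

Disabled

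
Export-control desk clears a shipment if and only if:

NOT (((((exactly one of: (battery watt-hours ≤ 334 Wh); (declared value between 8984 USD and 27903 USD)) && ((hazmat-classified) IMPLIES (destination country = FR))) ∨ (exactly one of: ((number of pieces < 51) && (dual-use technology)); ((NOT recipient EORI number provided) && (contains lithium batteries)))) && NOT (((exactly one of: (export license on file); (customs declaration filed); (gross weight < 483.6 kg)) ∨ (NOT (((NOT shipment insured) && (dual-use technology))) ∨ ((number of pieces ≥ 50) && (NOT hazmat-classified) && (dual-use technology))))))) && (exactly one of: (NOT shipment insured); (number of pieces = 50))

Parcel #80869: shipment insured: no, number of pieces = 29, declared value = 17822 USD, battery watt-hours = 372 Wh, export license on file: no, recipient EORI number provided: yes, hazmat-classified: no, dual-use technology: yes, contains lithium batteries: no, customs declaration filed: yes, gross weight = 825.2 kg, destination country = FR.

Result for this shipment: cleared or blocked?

Atomic conditions:
  battery watt-hours ≤ 334 Wh: 372 ≤ 334 is false
  declared value between 8984 USD and 27903 USD: 17822 in [8984, 27903] is true
  hazmat-classified: no → false
  destination country = FR: FR == FR is true
  number of pieces < 51: 29 < 51 is true
  dual-use technology: yes → true
  NOT recipient EORI number provided: yes → false
  contains lithium batteries: no → false
  export license on file: no → false
  customs declaration filed: yes → true
  gross weight < 483.6 kg: 825.2 < 483.6 is false
  NOT shipment insured: no → true
  number of pieces ≥ 50: 29 ≥ 50 is false
  NOT hazmat-classified: no → true
  number of pieces = 50: 29 == 50 is false
Combine:
[1.1.1.1.1] exactly-one(false, true) = true
[1.1.1.1.2] false → true (antecedent false ⇒ implication holds) = true
[1.1.1.1] true AND true = true
[1.1.1.2.1] true AND true = true
[1.1.1.2.2] false AND false = false
[1.1.1.2] exactly-one(true, false) = true
[1.1.1] true OR true = true
[1.1.2.1.1] exactly-one(false, true, false) = true
[1.1.2.1.2.1.1] true AND true = true
[1.1.2.1.2.1] NOT true = false
[1.1.2.1.2.2] false AND true AND true = false
[1.1.2.1.2] false OR false = false
[1.1.2.1] true OR false = true
[1.1.2] NOT true = false
[1.1] true AND false = false
[1] NOT false = true
[2] exactly-one(true, false) = true
[root] true AND true = true
Overall: true → cleared

Cleared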